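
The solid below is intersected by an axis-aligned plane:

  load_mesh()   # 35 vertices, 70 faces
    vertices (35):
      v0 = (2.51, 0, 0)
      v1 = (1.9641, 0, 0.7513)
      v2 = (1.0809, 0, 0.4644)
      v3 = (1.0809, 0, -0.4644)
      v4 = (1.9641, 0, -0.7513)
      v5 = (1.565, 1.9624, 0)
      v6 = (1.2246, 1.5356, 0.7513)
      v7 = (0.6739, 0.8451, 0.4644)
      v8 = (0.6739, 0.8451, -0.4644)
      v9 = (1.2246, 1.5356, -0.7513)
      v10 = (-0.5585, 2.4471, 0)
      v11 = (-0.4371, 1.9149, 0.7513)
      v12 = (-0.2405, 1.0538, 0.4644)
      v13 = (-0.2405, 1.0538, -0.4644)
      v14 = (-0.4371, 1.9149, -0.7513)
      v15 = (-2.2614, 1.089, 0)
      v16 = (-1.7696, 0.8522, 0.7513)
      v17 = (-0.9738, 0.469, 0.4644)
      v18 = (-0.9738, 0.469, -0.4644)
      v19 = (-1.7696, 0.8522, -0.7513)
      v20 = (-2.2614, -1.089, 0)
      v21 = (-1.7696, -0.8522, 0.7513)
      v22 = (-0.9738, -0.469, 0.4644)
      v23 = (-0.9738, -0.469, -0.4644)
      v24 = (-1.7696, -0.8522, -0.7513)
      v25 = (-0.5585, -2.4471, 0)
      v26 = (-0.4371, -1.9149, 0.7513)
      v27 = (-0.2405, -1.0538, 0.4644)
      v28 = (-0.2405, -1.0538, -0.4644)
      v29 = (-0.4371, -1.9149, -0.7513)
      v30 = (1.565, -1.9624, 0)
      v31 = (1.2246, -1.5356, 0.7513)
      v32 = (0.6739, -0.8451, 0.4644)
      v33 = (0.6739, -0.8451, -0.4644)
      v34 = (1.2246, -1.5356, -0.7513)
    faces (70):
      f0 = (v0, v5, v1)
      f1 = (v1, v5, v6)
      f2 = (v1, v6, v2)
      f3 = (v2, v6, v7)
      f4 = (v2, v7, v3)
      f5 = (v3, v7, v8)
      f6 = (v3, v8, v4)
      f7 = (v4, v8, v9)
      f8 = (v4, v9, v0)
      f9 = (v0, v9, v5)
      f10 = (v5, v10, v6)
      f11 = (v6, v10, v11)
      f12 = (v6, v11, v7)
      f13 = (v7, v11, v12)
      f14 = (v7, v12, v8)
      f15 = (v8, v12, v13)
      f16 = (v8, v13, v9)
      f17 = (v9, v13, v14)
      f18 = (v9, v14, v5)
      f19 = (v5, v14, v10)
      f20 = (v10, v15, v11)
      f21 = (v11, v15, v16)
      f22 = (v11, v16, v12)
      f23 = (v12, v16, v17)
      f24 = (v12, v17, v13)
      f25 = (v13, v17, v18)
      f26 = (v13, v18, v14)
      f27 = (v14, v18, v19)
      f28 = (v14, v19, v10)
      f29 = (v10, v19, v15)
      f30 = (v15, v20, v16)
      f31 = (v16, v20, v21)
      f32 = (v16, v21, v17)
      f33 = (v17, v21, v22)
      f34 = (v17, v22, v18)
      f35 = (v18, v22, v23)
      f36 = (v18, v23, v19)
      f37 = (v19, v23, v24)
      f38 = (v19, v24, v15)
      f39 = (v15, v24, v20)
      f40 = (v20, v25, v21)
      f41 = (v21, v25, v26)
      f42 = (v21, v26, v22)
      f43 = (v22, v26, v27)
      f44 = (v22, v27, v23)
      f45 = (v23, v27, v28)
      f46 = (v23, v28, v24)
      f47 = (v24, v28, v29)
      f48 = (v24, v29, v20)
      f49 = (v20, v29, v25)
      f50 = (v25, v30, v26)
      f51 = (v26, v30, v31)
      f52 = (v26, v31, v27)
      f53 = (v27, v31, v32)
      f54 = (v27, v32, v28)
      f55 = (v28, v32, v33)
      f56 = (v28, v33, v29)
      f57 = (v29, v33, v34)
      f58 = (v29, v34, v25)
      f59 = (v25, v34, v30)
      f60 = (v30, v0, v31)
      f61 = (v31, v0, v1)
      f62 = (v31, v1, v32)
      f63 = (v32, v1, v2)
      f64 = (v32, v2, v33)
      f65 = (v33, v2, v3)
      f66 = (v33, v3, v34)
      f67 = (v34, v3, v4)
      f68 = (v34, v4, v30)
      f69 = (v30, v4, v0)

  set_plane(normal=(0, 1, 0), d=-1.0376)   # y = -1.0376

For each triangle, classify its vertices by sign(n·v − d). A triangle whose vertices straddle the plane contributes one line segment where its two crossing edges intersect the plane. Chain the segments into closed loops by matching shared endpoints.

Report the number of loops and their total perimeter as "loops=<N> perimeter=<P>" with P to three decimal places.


Straddling triangles (24 of 70):
  (v15,v20,v16) [+-+] → (-2.2614, -1.0376, 0)–(-2.24838, -1.0376, 0.0198933)  len=0.0238
  (v16,v20,v21) [+-+] → (-2.24838, -1.0376, 0.0198933)–(-2.15465, -1.0376, 0.163078)  len=0.1711
  (v15,v24,v20) [++-] → (-2.15465, -1.0376, -0.163078)–(-2.2614, -1.0376, 0)  len=0.1949
  (v20,v25,v21) [--+] → (-1.62882, -1.0376, 0.663965)–(-2.15465, -1.0376, 0.163078)  len=0.7262
  (v21,v25,v26) [+--] → (-1.62882, -1.0376, 0.663965)–(-1.53713, -1.0376, 0.7513)  len=0.1266
  (v21,v26,v22) [+-+] → (-1.53713, -1.0376, 0.7513)–(-0.762743, -1.0376, 0.577223)  len=0.7937
  (v22,v26,v27) [+--] → (-0.762743, -1.0376, 0.577223)–(-0.260814, -1.0376, 0.4644)  len=0.5145
  (v22,v27,v23) [+-+] → (-0.260814, -1.0376, 0.4644)–(-0.260814, -1.0376, 0.438671)  len=0.0257
  (v23,v27,v28) [+--] → (-0.260814, -1.0376, 0.438671)–(-0.260814, -1.0376, -0.4644)  len=0.9031
  (v23,v28,v24) [+-+] → (-0.260814, -1.0376, -0.4644)–(-0.363374, -1.0376, -0.487454)  len=0.1051
  (v24,v28,v29) [+--] → (-0.363374, -1.0376, -0.487454)–(-1.53713, -1.0376, -0.7513)  len=1.2030
  (v24,v29,v20) [+--] → (-1.53713, -1.0376, -0.7513)–(-2.15465, -1.0376, -0.163078)  len=0.8528
  (v27,v31,v32) [--+] → (0.827426, -1.0376, 0.544383)–(-0.169521, -1.0376, 0.4644)  len=1.0002
  (v27,v32,v28) [-+-] → (-0.169521, -1.0376, 0.4644)–(-0.169521, -1.0376, -0.392303)  len=0.8567
  (v28,v32,v33) [-++] → (-0.169521, -1.0376, -0.392303)–(-0.169521, -1.0376, -0.4644)  len=0.0721
  (v28,v33,v29) [-+-] → (-0.169521, -1.0376, -0.4644)–(0.473986, -1.0376, -0.516025)  len=0.6456
  (v29,v33,v34) [-+-] → (0.473986, -1.0376, -0.516025)–(0.827426, -1.0376, -0.544383)  len=0.3546
  (v30,v0,v31) [-+-] → (2.01034, -1.0376, 0)–(1.64146, -1.0376, 0.507651)  len=0.6275
  (v31,v0,v1) [-++] → (1.64146, -1.0376, 0.507651)–(1.46442, -1.0376, 0.7513)  len=0.3012
  (v31,v1,v32) [-++] → (1.46442, -1.0376, 0.7513)–(0.827426, -1.0376, 0.544383)  len=0.6698
  (v33,v3,v34) [++-] → (1.178, -1.0376, -0.658257)–(0.827426, -1.0376, -0.544383)  len=0.3686
  (v34,v3,v4) [-++] → (1.178, -1.0376, -0.658257)–(1.46442, -1.0376, -0.7513)  len=0.3012
  (v34,v4,v30) [-+-] → (1.46442, -1.0376, -0.7513)–(1.75308, -1.0376, -0.354057)  len=0.4910
  (v30,v4,v0) [-++] → (1.75308, -1.0376, -0.354057)–(2.01034, -1.0376, 0)  len=0.4377

Chained into 2 loop(s):
  loop 1: 12 segments, perimeter = 5.6406
  loop 2: 12 segments, perimeter = 6.1260
Total perimeter = 11.767

loops=2 perimeter=11.767


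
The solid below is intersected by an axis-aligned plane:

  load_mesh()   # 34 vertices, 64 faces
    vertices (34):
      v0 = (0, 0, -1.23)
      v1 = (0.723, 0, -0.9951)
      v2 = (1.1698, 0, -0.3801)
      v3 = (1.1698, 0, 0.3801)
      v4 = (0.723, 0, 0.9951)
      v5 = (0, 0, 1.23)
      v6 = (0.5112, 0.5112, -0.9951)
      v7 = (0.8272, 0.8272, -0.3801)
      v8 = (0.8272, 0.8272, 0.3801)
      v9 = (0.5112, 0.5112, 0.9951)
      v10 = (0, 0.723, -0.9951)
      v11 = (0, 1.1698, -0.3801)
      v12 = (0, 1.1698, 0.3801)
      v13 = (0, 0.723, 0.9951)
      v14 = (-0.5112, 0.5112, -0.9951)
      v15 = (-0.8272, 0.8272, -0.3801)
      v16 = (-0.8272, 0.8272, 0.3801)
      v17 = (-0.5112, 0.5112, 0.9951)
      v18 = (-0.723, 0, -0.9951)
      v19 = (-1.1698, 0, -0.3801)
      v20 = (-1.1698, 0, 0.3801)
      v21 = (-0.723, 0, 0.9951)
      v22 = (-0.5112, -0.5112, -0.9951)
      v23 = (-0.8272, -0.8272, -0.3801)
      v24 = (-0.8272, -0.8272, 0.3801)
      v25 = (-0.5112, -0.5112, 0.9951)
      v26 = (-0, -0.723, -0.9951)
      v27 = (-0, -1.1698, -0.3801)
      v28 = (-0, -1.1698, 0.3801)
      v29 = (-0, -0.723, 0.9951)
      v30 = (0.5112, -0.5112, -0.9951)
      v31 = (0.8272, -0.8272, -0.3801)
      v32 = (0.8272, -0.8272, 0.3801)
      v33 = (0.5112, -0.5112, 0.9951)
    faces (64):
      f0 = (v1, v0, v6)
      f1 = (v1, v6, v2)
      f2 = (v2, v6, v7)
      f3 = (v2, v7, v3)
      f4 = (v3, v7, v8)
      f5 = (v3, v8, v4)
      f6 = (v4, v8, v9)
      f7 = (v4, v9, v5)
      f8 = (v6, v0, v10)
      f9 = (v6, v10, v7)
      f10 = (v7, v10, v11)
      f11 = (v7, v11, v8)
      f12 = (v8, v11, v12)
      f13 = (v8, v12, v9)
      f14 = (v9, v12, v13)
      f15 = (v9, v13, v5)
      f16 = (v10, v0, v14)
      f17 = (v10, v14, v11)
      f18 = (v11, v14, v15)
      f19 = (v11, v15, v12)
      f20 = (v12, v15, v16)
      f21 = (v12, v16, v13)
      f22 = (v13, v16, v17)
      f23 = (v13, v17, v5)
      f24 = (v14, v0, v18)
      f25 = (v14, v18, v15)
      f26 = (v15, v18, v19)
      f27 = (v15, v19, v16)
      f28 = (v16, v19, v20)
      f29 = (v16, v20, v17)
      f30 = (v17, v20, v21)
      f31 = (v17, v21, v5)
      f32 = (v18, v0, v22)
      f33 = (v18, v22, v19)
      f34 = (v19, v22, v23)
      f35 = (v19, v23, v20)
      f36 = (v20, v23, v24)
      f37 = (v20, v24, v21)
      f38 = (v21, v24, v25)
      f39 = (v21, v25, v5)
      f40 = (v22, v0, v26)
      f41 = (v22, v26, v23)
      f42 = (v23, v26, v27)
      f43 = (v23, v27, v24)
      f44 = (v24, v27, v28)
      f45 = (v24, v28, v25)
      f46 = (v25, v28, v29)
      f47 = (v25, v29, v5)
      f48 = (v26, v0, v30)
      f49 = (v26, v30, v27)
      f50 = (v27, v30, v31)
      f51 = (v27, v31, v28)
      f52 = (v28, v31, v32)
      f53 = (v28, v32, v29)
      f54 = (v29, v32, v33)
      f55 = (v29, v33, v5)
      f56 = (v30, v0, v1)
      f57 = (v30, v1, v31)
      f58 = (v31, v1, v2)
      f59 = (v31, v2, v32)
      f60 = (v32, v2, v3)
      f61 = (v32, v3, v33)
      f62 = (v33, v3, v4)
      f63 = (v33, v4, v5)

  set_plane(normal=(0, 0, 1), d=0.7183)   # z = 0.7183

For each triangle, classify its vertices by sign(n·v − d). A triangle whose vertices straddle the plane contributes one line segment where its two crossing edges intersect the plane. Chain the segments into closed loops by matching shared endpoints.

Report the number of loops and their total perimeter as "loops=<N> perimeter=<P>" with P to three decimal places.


Straddling triangles (16 of 64):
  (v3,v8,v4) [--+] → (0.769898, 0.372307, 0.7183)–(0.924096, 0, 0.7183)  len=0.4030
  (v4,v8,v9) [+-+] → (0.769898, 0.372307, 0.7183)–(0.653426, 0.653426, 0.7183)  len=0.3043
  (v8,v12,v9) [--+] → (0.281118, 0.807624, 0.7183)–(0.653426, 0.653426, 0.7183)  len=0.4030
  (v9,v12,v13) [+-+] → (0.281118, 0.807624, 0.7183)–(0, 0.924096, 0.7183)  len=0.3043
  (v12,v16,v13) [--+] → (-0.372307, 0.769898, 0.7183)–(0, 0.924096, 0.7183)  len=0.4030
  (v13,v16,v17) [+-+] → (-0.372307, 0.769898, 0.7183)–(-0.653426, 0.653426, 0.7183)  len=0.3043
  (v16,v20,v17) [--+] → (-0.807624, 0.281118, 0.7183)–(-0.653426, 0.653426, 0.7183)  len=0.4030
  (v17,v20,v21) [+-+] → (-0.807624, 0.281118, 0.7183)–(-0.924096, 0, 0.7183)  len=0.3043
  (v20,v24,v21) [--+] → (-0.769898, -0.372307, 0.7183)–(-0.924096, 0, 0.7183)  len=0.4030
  (v21,v24,v25) [+-+] → (-0.769898, -0.372307, 0.7183)–(-0.653426, -0.653426, 0.7183)  len=0.3043
  (v24,v28,v25) [--+] → (-0.281118, -0.807624, 0.7183)–(-0.653426, -0.653426, 0.7183)  len=0.4030
  (v25,v28,v29) [+-+] → (-0.281118, -0.807624, 0.7183)–(0, -0.924096, 0.7183)  len=0.3043
  (v28,v32,v29) [--+] → (0.372307, -0.769898, 0.7183)–(0, -0.924096, 0.7183)  len=0.4030
  (v29,v32,v33) [+-+] → (0.372307, -0.769898, 0.7183)–(0.653426, -0.653426, 0.7183)  len=0.3043
  (v32,v3,v33) [--+] → (0.807624, -0.281118, 0.7183)–(0.653426, -0.653426, 0.7183)  len=0.4030
  (v33,v3,v4) [+-+] → (0.807624, -0.281118, 0.7183)–(0.924096, 0, 0.7183)  len=0.3043

Chained into 1 loop(s):
  loop 1: 16 segments, perimeter = 5.6581
Total perimeter = 5.658

loops=1 perimeter=5.658


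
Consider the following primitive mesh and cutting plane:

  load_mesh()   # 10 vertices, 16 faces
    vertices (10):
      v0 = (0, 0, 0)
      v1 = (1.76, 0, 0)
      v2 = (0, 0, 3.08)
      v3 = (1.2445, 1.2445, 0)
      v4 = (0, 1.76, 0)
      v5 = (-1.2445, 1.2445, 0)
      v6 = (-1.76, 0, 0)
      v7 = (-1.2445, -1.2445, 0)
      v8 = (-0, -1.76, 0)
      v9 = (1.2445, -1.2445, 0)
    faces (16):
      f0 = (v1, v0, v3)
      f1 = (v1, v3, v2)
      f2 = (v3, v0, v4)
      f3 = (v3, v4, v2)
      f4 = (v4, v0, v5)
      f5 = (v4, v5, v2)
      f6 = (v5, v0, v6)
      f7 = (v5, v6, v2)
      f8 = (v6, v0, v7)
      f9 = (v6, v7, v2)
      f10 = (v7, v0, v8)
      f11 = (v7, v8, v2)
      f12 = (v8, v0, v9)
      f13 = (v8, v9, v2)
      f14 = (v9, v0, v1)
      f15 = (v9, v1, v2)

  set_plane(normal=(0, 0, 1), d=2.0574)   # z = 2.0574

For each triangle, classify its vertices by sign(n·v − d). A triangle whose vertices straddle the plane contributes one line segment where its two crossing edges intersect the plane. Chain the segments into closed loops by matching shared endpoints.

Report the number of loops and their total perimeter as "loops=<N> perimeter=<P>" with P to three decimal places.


loops=1 perimeter=3.578

Straddling triangles (8 of 16):
  (v1,v3,v2) [--+] → (0.41319, 0.41319, 2.0574)–(0.584343, 0, 2.0574)  len=0.4472
  (v3,v4,v2) [--+] → (0, 0.584343, 2.0574)–(0.41319, 0.41319, 2.0574)  len=0.4472
  (v4,v5,v2) [--+] → (-0.41319, 0.41319, 2.0574)–(0, 0.584343, 2.0574)  len=0.4472
  (v5,v6,v2) [--+] → (-0.584343, 0, 2.0574)–(-0.41319, 0.41319, 2.0574)  len=0.4472
  (v6,v7,v2) [--+] → (-0.41319, -0.41319, 2.0574)–(-0.584343, 0, 2.0574)  len=0.4472
  (v7,v8,v2) [--+] → (0, -0.584343, 2.0574)–(-0.41319, -0.41319, 2.0574)  len=0.4472
  (v8,v9,v2) [--+] → (0.41319, -0.41319, 2.0574)–(0, -0.584343, 2.0574)  len=0.4472
  (v9,v1,v2) [--+] → (0.584343, 0, 2.0574)–(0.41319, -0.41319, 2.0574)  len=0.4472

Chained into 1 loop(s):
  loop 1: 8 segments, perimeter = 3.5779
Total perimeter = 3.578


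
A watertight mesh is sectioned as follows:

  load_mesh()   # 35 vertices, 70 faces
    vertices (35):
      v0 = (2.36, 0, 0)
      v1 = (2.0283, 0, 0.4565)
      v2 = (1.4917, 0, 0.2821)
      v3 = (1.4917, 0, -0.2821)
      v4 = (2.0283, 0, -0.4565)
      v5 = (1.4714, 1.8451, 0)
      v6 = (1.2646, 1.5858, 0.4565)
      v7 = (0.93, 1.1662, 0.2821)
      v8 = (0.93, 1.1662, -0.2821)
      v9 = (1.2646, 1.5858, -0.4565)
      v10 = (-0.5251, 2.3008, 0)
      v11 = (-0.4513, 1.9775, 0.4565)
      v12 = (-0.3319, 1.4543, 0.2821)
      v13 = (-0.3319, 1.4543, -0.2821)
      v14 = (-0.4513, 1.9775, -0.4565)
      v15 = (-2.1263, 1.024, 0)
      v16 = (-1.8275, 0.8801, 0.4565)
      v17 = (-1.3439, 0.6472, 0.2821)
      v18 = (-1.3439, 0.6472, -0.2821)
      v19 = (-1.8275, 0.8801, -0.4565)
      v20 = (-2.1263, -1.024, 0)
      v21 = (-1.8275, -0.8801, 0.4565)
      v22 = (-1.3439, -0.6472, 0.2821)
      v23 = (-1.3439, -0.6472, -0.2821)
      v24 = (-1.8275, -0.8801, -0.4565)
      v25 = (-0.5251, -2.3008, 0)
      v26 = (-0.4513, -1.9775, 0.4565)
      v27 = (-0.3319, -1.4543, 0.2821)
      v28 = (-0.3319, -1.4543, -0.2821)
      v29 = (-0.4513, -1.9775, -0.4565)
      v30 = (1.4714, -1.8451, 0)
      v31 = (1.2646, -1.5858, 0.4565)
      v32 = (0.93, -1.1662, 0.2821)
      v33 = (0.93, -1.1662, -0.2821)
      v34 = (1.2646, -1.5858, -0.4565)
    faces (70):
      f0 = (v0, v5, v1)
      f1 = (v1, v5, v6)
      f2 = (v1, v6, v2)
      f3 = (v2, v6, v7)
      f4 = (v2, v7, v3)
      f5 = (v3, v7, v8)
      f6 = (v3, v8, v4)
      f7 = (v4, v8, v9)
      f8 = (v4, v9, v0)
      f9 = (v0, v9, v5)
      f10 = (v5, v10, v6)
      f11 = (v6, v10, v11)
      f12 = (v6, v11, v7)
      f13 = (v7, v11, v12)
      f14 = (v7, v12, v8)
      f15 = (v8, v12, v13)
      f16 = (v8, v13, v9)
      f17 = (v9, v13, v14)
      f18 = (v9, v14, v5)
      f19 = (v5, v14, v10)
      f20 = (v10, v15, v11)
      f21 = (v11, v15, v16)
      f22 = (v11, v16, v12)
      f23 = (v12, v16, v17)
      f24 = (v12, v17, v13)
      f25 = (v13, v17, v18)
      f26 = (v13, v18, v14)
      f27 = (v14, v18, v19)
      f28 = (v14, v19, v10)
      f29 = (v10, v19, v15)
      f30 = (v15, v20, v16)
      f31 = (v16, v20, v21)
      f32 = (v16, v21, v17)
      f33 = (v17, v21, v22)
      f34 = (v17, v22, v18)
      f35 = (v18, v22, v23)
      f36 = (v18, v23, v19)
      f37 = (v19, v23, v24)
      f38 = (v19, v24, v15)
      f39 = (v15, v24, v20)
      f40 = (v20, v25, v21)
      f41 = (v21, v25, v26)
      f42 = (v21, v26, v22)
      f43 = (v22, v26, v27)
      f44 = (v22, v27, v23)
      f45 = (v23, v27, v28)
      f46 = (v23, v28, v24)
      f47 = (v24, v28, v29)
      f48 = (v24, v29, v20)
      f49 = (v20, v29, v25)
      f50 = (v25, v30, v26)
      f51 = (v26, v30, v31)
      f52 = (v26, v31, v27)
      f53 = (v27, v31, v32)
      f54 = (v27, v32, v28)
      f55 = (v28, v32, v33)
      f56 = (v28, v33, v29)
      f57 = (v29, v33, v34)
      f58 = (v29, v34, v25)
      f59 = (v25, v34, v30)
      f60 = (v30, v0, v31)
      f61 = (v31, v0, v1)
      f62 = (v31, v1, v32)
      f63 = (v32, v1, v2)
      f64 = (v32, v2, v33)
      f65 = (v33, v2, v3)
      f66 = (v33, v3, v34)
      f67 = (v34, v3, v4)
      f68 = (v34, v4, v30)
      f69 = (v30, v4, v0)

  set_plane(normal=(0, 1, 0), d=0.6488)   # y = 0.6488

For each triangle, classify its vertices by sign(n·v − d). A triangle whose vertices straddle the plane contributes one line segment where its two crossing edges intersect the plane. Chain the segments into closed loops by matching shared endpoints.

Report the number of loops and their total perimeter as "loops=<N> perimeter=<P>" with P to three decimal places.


Straddling triangles (22 of 70):
  (v0,v5,v1) [-+-] → (2.04754, 0.6488, 0)–(1.83247, 0.6488, 0.295979)  len=0.3659
  (v1,v5,v6) [-++] → (1.83247, 0.6488, 0.295979)–(1.71585, 0.6488, 0.4565)  len=0.1984
  (v1,v6,v2) [-+-] → (1.71585, 0.6488, 0.4565)–(1.39879, 0.6488, 0.353452)  len=0.3334
  (v2,v6,v7) [-++] → (1.39879, 0.6488, 0.353452)–(1.17921, 0.6488, 0.2821)  len=0.2309
  (v2,v7,v3) [-+-] → (1.17921, 0.6488, 0.2821)–(1.17921, 0.6488, 0.0317852)  len=0.2503
  (v3,v7,v8) [-++] → (1.17921, 0.6488, 0.0317852)–(1.17921, 0.6488, -0.2821)  len=0.3139
  (v3,v8,v4) [-+-] → (1.17921, 0.6488, -0.2821)–(1.41728, 0.6488, -0.359475)  len=0.2503
  (v4,v8,v9) [-++] → (1.41728, 0.6488, -0.359475)–(1.71585, 0.6488, -0.4565)  len=0.3139
  (v4,v9,v0) [-+-] → (1.71585, 0.6488, -0.4565)–(1.91184, 0.6488, -0.186768)  len=0.3334
  (v0,v9,v5) [-++] → (1.91184, 0.6488, -0.186768)–(2.04754, 0.6488, 0)  len=0.2309
  (v12,v16,v17) [++-] → (-1.34722, 0.6488, 0.283298)–(-1.34189, 0.6488, 0.2821)  len=0.0055
  (v12,v17,v13) [+-+] → (-1.34189, 0.6488, 0.2821)–(-1.34189, 0.6488, 0.280982)  len=0.0011
  (v13,v17,v18) [+--] → (-1.34189, 0.6488, 0.280982)–(-1.34189, 0.6488, -0.2821)  len=0.5631
  (v13,v18,v14) [+-+] → (-1.34189, 0.6488, -0.2821)–(-1.34283, 0.6488, -0.28231)  len=0.0010
  (v14,v18,v19) [+-+] → (-1.34283, 0.6488, -0.28231)–(-1.34722, 0.6488, -0.283298)  len=0.0045
  (v15,v20,v16) [+-+] → (-2.1263, 0.6488, 0)–(-1.8638, 0.6488, 0.401047)  len=0.4793
  (v16,v20,v21) [+--] → (-1.8638, 0.6488, 0.401047)–(-1.8275, 0.6488, 0.4565)  len=0.0663
  (v16,v21,v17) [+--] → (-1.8275, 0.6488, 0.4565)–(-1.34722, 0.6488, 0.283298)  len=0.5106
  (v18,v23,v19) [--+] → (-1.75426, 0.6488, -0.430088)–(-1.34722, 0.6488, -0.283298)  len=0.4327
  (v19,v23,v24) [+--] → (-1.75426, 0.6488, -0.430088)–(-1.8275, 0.6488, -0.4565)  len=0.0779
  (v19,v24,v15) [+-+] → (-1.8275, 0.6488, -0.4565)–(-2.06742, 0.6488, -0.0899526)  len=0.4381
  (v15,v24,v20) [+--] → (-2.06742, 0.6488, -0.0899526)–(-2.1263, 0.6488, 0)  len=0.1075

Chained into 2 loop(s):
  loop 1: 10 segments, perimeter = 2.8213
  loop 2: 12 segments, perimeter = 2.6874
Total perimeter = 5.509

loops=2 perimeter=5.509


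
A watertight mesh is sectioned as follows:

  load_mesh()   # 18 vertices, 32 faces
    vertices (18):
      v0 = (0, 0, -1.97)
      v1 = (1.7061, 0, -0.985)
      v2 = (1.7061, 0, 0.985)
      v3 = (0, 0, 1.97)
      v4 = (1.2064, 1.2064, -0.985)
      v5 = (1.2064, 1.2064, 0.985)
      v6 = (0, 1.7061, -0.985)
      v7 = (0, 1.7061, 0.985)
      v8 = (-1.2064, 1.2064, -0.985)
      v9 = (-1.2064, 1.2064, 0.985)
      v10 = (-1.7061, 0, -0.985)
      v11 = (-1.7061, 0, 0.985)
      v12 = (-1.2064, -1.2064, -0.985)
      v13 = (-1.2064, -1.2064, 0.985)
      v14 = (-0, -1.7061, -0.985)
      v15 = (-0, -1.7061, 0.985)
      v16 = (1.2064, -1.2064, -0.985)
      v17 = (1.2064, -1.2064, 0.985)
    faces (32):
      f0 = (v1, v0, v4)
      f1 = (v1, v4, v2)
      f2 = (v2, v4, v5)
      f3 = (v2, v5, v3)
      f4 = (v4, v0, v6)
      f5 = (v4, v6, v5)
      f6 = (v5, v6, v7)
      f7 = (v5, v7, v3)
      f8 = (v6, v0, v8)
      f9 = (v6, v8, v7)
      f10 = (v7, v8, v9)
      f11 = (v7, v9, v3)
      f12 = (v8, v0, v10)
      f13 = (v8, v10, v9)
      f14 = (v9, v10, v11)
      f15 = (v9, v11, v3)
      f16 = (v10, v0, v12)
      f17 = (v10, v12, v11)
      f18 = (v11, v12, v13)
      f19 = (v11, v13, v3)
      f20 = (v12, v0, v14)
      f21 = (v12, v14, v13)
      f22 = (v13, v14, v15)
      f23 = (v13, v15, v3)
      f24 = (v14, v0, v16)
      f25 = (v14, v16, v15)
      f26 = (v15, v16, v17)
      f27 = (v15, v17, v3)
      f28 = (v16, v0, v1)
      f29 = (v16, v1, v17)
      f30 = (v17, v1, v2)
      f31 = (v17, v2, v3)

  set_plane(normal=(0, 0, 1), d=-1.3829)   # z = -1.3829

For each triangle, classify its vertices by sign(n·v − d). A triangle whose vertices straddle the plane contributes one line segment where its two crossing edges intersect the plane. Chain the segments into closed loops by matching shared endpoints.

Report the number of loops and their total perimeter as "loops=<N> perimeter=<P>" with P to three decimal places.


Straddling triangles (8 of 32):
  (v1,v0,v4) [+-+] → (1.0169, 0, -1.3829)–(0.719063, 0.719063, -1.3829)  len=0.7783
  (v4,v0,v6) [+-+] → (0.719063, 0.719063, -1.3829)–(0, 1.0169, -1.3829)  len=0.7783
  (v6,v0,v8) [+-+] → (0, 1.0169, -1.3829)–(-0.719063, 0.719063, -1.3829)  len=0.7783
  (v8,v0,v10) [+-+] → (-0.719063, 0.719063, -1.3829)–(-1.0169, 0, -1.3829)  len=0.7783
  (v10,v0,v12) [+-+] → (-1.0169, 0, -1.3829)–(-0.719063, -0.719063, -1.3829)  len=0.7783
  (v12,v0,v14) [+-+] → (-0.719063, -0.719063, -1.3829)–(0, -1.0169, -1.3829)  len=0.7783
  (v14,v0,v16) [+-+] → (0, -1.0169, -1.3829)–(0.719063, -0.719063, -1.3829)  len=0.7783
  (v16,v0,v1) [+-+] → (0.719063, -0.719063, -1.3829)–(1.0169, 0, -1.3829)  len=0.7783

Chained into 1 loop(s):
  loop 1: 8 segments, perimeter = 6.2265
Total perimeter = 6.226

loops=1 perimeter=6.226


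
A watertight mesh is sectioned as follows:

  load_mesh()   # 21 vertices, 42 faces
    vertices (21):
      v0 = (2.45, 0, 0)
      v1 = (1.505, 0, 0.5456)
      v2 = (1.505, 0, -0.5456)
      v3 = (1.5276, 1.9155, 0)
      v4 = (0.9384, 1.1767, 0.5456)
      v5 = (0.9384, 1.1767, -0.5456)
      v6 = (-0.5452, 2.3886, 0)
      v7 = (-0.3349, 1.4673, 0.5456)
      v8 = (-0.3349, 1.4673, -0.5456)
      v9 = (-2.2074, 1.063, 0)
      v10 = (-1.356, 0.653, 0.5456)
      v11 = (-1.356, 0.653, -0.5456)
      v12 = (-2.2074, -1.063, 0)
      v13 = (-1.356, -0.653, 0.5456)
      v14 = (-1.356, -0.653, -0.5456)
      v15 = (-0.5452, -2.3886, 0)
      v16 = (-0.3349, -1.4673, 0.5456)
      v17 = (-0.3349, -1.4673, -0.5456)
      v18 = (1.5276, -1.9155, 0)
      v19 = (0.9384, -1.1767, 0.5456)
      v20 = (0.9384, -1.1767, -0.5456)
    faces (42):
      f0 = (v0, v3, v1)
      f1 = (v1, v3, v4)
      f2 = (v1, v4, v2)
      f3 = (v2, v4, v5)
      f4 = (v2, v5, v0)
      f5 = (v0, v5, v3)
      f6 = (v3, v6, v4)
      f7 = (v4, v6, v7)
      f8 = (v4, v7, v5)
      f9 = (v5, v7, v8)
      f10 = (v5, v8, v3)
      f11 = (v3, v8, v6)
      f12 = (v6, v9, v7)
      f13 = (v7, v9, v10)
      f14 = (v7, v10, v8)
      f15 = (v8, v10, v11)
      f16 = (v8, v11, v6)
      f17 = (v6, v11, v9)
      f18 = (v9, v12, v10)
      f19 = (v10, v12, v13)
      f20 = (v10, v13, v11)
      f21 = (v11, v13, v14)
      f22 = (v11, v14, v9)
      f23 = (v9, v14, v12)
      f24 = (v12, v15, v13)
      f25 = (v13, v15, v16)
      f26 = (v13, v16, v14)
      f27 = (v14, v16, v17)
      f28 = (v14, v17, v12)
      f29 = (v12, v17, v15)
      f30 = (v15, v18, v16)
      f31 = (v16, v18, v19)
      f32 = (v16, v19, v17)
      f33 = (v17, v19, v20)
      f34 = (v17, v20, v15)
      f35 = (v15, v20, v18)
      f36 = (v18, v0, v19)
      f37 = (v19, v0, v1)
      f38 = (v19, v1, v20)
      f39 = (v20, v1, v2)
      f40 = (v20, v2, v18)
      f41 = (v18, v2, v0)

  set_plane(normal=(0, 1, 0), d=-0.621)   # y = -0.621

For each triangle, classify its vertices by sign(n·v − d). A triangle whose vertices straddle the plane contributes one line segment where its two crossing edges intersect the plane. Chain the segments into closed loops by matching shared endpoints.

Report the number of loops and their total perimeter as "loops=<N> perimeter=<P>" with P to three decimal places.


Straddling triangles (12 of 42):
  (v9,v12,v10) [+-+] → (-2.2074, -0.621, 0)–(-1.9881, -0.621, 0.140533)  len=0.2605
  (v10,v12,v13) [+--] → (-1.9881, -0.621, 0.140533)–(-1.356, -0.621, 0.5456)  len=0.7508
  (v10,v13,v11) [+-+] → (-1.356, -0.621, 0.5456)–(-1.356, -0.621, 0.518863)  len=0.0267
  (v11,v13,v14) [+--] → (-1.356, -0.621, 0.518863)–(-1.356, -0.621, -0.5456)  len=1.0645
  (v11,v14,v9) [+-+] → (-1.356, -0.621, -0.5456)–(-1.37188, -0.621, -0.535426)  len=0.0189
  (v9,v14,v12) [+--] → (-1.37188, -0.621, -0.535426)–(-2.2074, -0.621, 0)  len=0.9924
  (v18,v0,v19) [-+-] → (2.15096, -0.621, 0)–(1.65226, -0.621, 0.287939)  len=0.5759
  (v19,v0,v1) [-++] → (1.65226, -0.621, 0.287939)–(1.20598, -0.621, 0.5456)  len=0.5153
  (v19,v1,v20) [-+-] → (1.20598, -0.621, 0.5456)–(1.20598, -0.621, -0.0302776)  len=0.5759
  (v20,v1,v2) [-++] → (1.20598, -0.621, -0.0302776)–(1.20598, -0.621, -0.5456)  len=0.5153
  (v20,v2,v18) [-+-] → (1.20598, -0.621, -0.5456)–(1.51233, -0.621, -0.368718)  len=0.3537
  (v18,v2,v0) [-++] → (1.51233, -0.621, -0.368718)–(2.15096, -0.621, 0)  len=0.7374

Chained into 2 loop(s):
  loop 1: 6 segments, perimeter = 3.1136
  loop 2: 6 segments, perimeter = 3.2736
Total perimeter = 6.387

loops=2 perimeter=6.387


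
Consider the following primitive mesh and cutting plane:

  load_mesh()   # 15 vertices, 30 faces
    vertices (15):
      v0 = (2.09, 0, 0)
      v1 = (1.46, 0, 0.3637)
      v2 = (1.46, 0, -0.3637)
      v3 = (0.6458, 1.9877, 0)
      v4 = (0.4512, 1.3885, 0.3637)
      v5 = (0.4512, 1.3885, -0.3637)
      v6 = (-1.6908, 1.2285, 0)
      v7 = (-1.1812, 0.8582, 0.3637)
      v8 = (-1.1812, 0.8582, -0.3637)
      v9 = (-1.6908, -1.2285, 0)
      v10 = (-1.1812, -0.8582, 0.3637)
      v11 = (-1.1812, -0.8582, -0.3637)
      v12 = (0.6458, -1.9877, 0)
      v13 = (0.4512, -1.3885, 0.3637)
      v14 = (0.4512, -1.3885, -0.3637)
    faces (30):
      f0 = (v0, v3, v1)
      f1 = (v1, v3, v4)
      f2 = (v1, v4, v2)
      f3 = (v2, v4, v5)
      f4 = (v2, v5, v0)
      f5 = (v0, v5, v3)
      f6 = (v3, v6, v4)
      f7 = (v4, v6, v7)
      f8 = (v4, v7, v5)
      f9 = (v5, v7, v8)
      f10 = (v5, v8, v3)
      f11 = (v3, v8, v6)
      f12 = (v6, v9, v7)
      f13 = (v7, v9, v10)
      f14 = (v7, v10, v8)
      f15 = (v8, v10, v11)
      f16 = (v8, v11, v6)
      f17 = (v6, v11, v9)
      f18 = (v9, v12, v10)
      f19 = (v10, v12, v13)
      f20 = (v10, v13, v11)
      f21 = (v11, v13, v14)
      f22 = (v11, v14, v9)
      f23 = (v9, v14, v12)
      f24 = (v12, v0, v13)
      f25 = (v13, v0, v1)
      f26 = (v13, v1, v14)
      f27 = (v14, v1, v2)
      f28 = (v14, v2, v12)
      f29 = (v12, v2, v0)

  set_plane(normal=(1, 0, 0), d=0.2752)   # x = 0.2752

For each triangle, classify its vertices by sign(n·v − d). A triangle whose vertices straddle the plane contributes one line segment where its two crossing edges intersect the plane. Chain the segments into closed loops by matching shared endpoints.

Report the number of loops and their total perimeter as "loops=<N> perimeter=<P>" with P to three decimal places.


loops=2 perimeter=4.046

Straddling triangles (12 of 30):
  (v3,v6,v4) [+-+] → (0.2752, 1.86729, 0)–(0.2752, 1.37535, 0.333816)  len=0.5945
  (v4,v6,v7) [+--] → (0.2752, 1.37535, 0.333816)–(0.2752, 1.33132, 0.3637)  len=0.0532
  (v4,v7,v5) [+-+] → (0.2752, 1.33132, 0.3637)–(0.2752, 1.33132, -0.285274)  len=0.6490
  (v5,v7,v8) [+--] → (0.2752, 1.33132, -0.285274)–(0.2752, 1.33132, -0.3637)  len=0.0784
  (v5,v8,v3) [+-+] → (0.2752, 1.33132, -0.3637)–(0.2752, 1.75859, -0.0737752)  len=0.5163
  (v3,v8,v6) [+--] → (0.2752, 1.75859, -0.0737752)–(0.2752, 1.86729, 0)  len=0.1314
  (v9,v12,v10) [-+-] → (0.2752, -1.86729, 0)–(0.2752, -1.75859, 0.0737752)  len=0.1314
  (v10,v12,v13) [-++] → (0.2752, -1.75859, 0.0737752)–(0.2752, -1.33132, 0.3637)  len=0.5163
  (v10,v13,v11) [-+-] → (0.2752, -1.33132, 0.3637)–(0.2752, -1.33132, 0.285274)  len=0.0784
  (v11,v13,v14) [-++] → (0.2752, -1.33132, 0.285274)–(0.2752, -1.33132, -0.3637)  len=0.6490
  (v11,v14,v9) [-+-] → (0.2752, -1.33132, -0.3637)–(0.2752, -1.37535, -0.333816)  len=0.0532
  (v9,v14,v12) [-++] → (0.2752, -1.37535, -0.333816)–(0.2752, -1.86729, 0)  len=0.5945

Chained into 2 loop(s):
  loop 1: 6 segments, perimeter = 2.0228
  loop 2: 6 segments, perimeter = 2.0228
Total perimeter = 4.046


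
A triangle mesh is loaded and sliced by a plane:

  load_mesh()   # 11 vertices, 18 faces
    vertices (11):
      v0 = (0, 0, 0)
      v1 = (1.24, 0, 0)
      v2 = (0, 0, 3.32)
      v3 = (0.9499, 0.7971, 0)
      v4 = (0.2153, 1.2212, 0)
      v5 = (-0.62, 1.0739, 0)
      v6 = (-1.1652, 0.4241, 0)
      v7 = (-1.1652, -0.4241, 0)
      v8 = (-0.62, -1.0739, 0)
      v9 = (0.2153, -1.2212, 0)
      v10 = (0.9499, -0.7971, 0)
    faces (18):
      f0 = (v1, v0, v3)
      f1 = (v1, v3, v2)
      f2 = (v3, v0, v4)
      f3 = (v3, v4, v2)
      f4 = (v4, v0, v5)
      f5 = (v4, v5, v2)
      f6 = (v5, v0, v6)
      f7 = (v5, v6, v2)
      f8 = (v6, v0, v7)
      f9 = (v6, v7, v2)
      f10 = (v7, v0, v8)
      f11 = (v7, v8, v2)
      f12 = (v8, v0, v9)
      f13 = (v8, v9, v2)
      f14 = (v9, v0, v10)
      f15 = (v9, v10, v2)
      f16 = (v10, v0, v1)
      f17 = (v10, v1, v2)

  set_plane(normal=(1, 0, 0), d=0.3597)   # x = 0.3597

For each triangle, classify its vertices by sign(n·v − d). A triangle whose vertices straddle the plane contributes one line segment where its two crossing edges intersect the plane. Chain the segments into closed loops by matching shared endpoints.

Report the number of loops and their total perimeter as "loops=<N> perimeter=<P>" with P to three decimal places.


Straddling triangles (8 of 18):
  (v1,v0,v3) [+-+] → (0.3597, 0, 0)–(0.3597, 0.301839, 0)  len=0.3018
  (v1,v3,v2) [++-] → (0.3597, 0.301839, 2.06281)–(0.3597, 0, 2.35693)  len=0.4214
  (v3,v0,v4) [+--] → (0.3597, 0.301839, 0)–(0.3597, 1.13783, 0)  len=0.8360
  (v3,v4,v2) [+--] → (0.3597, 1.13783, 0)–(0.3597, 0.301839, 2.06281)  len=2.2258
  (v9,v0,v10) [--+] → (0.3597, -0.301839, 0)–(0.3597, -1.13783, 0)  len=0.8360
  (v9,v10,v2) [-+-] → (0.3597, -1.13783, 0)–(0.3597, -0.301839, 2.06281)  len=2.2258
  (v10,v0,v1) [+-+] → (0.3597, -0.301839, 0)–(0.3597, 0, 0)  len=0.3018
  (v10,v1,v2) [++-] → (0.3597, 0, 2.35693)–(0.3597, -0.301839, 2.06281)  len=0.4214

Chained into 1 loop(s):
  loop 1: 8 segments, perimeter = 7.5701
Total perimeter = 7.570

loops=1 perimeter=7.570


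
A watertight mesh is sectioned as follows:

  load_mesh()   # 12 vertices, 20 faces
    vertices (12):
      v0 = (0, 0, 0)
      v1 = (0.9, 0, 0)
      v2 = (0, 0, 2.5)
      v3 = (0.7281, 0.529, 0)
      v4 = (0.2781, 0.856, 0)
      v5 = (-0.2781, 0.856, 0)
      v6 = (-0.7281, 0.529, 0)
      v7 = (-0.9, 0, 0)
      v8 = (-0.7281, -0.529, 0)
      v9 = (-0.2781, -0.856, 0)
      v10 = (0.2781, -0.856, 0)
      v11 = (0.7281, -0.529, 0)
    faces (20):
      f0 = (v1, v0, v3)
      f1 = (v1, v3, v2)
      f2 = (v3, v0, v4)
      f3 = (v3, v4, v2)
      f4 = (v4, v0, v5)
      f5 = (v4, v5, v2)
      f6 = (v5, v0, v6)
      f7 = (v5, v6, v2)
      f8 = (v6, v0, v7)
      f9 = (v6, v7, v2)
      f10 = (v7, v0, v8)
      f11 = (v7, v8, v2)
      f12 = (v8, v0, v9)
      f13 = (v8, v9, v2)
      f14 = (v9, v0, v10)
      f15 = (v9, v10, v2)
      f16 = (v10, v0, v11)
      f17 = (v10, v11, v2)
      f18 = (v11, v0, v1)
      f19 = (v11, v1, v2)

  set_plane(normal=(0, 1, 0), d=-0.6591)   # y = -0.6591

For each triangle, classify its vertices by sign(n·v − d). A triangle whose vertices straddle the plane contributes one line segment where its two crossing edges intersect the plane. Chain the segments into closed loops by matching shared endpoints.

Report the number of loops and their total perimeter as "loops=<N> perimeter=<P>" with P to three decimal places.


loops=1 perimeter=2.857

Straddling triangles (6 of 20):
  (v8,v0,v9) [++-] → (-0.214131, -0.6591, 0)–(-0.549063, -0.6591, 0)  len=0.3349
  (v8,v9,v2) [+-+] → (-0.549063, -0.6591, 0)–(-0.214131, -0.6591, 0.575058)  len=0.6655
  (v9,v0,v10) [-+-] → (-0.214131, -0.6591, 0)–(0.214131, -0.6591, 0)  len=0.4283
  (v9,v10,v2) [--+] → (0.214131, -0.6591, 0.575058)–(-0.214131, -0.6591, 0.575058)  len=0.4283
  (v10,v0,v11) [-++] → (0.214131, -0.6591, 0)–(0.549063, -0.6591, 0)  len=0.3349
  (v10,v11,v2) [-++] → (0.549063, -0.6591, 0)–(0.214131, -0.6591, 0.575058)  len=0.6655

Chained into 1 loop(s):
  loop 1: 6 segments, perimeter = 2.8574
Total perimeter = 2.857


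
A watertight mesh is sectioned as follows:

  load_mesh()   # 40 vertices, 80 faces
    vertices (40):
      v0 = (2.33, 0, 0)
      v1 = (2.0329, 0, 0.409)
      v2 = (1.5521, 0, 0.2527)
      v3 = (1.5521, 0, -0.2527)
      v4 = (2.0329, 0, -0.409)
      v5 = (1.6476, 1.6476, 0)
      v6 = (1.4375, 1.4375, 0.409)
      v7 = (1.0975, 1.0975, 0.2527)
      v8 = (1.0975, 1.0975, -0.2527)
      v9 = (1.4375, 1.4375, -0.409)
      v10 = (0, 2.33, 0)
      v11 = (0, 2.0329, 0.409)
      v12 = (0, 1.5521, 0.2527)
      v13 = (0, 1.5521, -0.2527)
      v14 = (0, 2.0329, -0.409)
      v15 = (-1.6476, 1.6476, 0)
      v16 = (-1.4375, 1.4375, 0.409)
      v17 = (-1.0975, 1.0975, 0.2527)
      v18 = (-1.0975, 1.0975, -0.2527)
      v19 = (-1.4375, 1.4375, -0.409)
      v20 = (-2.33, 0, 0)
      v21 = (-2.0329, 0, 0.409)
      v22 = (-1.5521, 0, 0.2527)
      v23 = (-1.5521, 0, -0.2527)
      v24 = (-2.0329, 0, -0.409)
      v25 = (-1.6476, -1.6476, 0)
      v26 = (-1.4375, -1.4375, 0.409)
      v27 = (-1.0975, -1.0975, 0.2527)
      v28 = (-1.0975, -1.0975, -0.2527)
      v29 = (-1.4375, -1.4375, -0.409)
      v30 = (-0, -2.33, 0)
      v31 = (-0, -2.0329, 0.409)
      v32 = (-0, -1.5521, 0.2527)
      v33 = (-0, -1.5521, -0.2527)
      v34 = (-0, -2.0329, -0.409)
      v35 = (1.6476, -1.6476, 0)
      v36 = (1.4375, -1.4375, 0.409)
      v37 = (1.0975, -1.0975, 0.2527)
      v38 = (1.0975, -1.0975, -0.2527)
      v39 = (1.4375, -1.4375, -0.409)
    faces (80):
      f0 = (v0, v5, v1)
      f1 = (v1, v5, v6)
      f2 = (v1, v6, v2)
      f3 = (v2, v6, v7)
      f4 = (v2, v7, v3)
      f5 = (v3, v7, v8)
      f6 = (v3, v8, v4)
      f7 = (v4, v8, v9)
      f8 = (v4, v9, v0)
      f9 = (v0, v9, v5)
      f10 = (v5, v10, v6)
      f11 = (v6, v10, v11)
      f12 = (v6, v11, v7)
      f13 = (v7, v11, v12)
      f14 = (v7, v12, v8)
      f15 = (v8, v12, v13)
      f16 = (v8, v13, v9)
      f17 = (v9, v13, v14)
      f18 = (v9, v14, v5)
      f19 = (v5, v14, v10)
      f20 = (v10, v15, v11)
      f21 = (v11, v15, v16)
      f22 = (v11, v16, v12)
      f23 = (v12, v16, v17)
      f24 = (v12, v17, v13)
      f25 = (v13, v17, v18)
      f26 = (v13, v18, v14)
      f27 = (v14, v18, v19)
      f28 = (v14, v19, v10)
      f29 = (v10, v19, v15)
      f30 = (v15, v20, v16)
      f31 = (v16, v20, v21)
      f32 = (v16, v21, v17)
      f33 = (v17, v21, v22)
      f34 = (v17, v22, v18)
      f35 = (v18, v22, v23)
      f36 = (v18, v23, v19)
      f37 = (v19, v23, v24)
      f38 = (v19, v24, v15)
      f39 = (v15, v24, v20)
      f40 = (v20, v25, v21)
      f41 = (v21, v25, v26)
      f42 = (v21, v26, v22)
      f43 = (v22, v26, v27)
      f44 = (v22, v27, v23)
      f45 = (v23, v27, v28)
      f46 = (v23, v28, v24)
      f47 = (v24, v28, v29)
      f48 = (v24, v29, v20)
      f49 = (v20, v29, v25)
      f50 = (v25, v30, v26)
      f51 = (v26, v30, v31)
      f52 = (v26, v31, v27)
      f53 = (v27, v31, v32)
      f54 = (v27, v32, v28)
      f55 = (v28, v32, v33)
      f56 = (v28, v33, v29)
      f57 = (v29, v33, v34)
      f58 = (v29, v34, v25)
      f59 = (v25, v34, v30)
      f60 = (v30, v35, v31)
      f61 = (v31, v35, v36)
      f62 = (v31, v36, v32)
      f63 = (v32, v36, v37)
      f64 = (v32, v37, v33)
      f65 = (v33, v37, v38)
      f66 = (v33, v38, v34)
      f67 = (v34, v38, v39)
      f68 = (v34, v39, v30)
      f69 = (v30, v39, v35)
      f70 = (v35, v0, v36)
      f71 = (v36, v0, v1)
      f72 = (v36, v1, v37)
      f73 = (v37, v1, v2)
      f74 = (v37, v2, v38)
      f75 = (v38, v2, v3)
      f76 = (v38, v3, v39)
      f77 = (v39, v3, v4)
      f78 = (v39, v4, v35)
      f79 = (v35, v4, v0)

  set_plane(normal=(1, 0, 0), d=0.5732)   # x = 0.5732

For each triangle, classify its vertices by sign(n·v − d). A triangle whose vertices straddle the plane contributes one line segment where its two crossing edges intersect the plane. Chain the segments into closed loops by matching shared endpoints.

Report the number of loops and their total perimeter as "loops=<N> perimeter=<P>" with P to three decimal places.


Straddling triangles (20 of 80):
  (v5,v10,v6) [+-+] → (0.5732, 2.09259, 0)–(0.5732, 1.97412, 0.163088)  len=0.2016
  (v6,v10,v11) [+--] → (0.5732, 1.97412, 0.163088)–(0.5732, 1.79549, 0.409)  len=0.3039
  (v6,v11,v7) [+-+] → (0.5732, 1.79549, 0.409)–(0.5732, 1.54436, 0.327368)  len=0.2641
  (v7,v11,v12) [+--] → (0.5732, 1.54436, 0.327368)–(0.5732, 1.31467, 0.2527)  len=0.2415
  (v7,v12,v8) [+-+] → (0.5732, 1.31467, 0.2527)–(0.5732, 1.31467, -0.0112593)  len=0.2640
  (v8,v12,v13) [+--] → (0.5732, 1.31467, -0.0112593)–(0.5732, 1.31467, -0.2527)  len=0.2414
  (v8,v13,v9) [+-+] → (0.5732, 1.31467, -0.2527)–(0.5732, 1.5064, -0.315024)  len=0.2016
  (v9,v13,v14) [+--] → (0.5732, 1.5064, -0.315024)–(0.5732, 1.79549, -0.409)  len=0.3040
  (v9,v14,v5) [+-+] → (0.5732, 1.79549, -0.409)–(0.5732, 1.89885, -0.266709)  len=0.1759
  (v5,v14,v10) [+--] → (0.5732, 1.89885, -0.266709)–(0.5732, 2.09259, 0)  len=0.3296
  (v30,v35,v31) [-+-] → (0.5732, -2.09259, 0)–(0.5732, -1.89885, 0.266709)  len=0.3296
  (v31,v35,v36) [-++] → (0.5732, -1.89885, 0.266709)–(0.5732, -1.79549, 0.409)  len=0.1759
  (v31,v36,v32) [-+-] → (0.5732, -1.79549, 0.409)–(0.5732, -1.5064, 0.315024)  len=0.3040
  (v32,v36,v37) [-++] → (0.5732, -1.5064, 0.315024)–(0.5732, -1.31467, 0.2527)  len=0.2016
  (v32,v37,v33) [-+-] → (0.5732, -1.31467, 0.2527)–(0.5732, -1.31467, 0.0112593)  len=0.2414
  (v33,v37,v38) [-++] → (0.5732, -1.31467, 0.0112593)–(0.5732, -1.31467, -0.2527)  len=0.2640
  (v33,v38,v34) [-+-] → (0.5732, -1.31467, -0.2527)–(0.5732, -1.54436, -0.327368)  len=0.2415
  (v34,v38,v39) [-++] → (0.5732, -1.54436, -0.327368)–(0.5732, -1.79549, -0.409)  len=0.2641
  (v34,v39,v30) [-+-] → (0.5732, -1.79549, -0.409)–(0.5732, -1.97412, -0.163088)  len=0.3039
  (v30,v39,v35) [-++] → (0.5732, -1.97412, -0.163088)–(0.5732, -2.09259, 0)  len=0.2016

Chained into 2 loop(s):
  loop 1: 10 segments, perimeter = 2.5276
  loop 2: 10 segments, perimeter = 2.5276
Total perimeter = 5.055

loops=2 perimeter=5.055


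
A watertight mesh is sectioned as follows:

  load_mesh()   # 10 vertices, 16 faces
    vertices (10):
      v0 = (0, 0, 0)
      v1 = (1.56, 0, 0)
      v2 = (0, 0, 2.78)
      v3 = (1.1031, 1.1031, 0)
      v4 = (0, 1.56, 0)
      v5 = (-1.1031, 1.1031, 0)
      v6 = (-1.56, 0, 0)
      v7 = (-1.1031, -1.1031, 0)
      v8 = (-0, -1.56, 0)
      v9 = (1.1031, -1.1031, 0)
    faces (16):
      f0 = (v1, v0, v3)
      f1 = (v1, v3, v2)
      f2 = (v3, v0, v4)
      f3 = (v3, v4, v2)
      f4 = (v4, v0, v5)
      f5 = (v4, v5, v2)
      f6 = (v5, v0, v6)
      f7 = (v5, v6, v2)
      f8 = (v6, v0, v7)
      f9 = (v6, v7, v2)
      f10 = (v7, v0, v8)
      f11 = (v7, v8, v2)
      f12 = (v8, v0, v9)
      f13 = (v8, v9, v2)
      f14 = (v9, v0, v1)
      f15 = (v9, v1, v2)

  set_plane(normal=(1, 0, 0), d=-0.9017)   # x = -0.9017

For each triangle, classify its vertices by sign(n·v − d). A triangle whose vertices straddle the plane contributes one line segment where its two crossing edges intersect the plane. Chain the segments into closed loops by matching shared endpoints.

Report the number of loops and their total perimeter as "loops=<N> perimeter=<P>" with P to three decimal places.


loops=1 perimeter=5.779

Straddling triangles (8 of 16):
  (v4,v0,v5) [++-] → (-0.9017, 0.9017, 0)–(-0.9017, 1.18652, 0)  len=0.2848
  (v4,v5,v2) [+-+] → (-0.9017, 1.18652, 0)–(-0.9017, 0.9017, 0.507562)  len=0.5820
  (v5,v0,v6) [-+-] → (-0.9017, 0.9017, 0)–(-0.9017, 0, 0)  len=0.9017
  (v5,v6,v2) [--+] → (-0.9017, 0, 1.17312)–(-0.9017, 0.9017, 0.507562)  len=1.1207
  (v6,v0,v7) [-+-] → (-0.9017, 0, 0)–(-0.9017, -0.9017, 0)  len=0.9017
  (v6,v7,v2) [--+] → (-0.9017, -0.9017, 0.507562)–(-0.9017, 0, 1.17312)  len=1.1207
  (v7,v0,v8) [-++] → (-0.9017, -0.9017, 0)–(-0.9017, -1.18652, 0)  len=0.2848
  (v7,v8,v2) [-++] → (-0.9017, -1.18652, 0)–(-0.9017, -0.9017, 0.507562)  len=0.5820

Chained into 1 loop(s):
  loop 1: 8 segments, perimeter = 5.7785
Total perimeter = 5.779
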